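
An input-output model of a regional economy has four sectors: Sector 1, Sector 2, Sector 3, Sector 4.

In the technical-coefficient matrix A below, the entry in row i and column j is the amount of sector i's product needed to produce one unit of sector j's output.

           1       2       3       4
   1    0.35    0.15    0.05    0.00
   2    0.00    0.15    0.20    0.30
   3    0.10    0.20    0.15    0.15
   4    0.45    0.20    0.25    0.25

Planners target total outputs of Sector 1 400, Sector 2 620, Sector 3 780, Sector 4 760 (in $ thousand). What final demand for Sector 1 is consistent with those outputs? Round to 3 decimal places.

I − A =
  [   0.65    -0.15    -0.05     0.00]
  [   0.00     0.85    -0.20    -0.30]
  [  -0.10    -0.20     0.85    -0.15]
  [  -0.45    -0.20    -0.25     0.75]
d = (I − A) x:
  d_1 = (+0.65)·400 + (-0.15)·620 + (-0.05)·780 + (+0.00)·760 = 128.000
  d_2 = (+0.00)·400 + (+0.85)·620 + (-0.20)·780 + (-0.30)·760 = 143.000
  d_3 = (-0.10)·400 + (-0.20)·620 + (+0.85)·780 + (-0.15)·760 = 385.000
  d_4 = (-0.45)·400 + (-0.20)·620 + (-0.25)·780 + (+0.75)·760 = 71.000

d_1 = 128.000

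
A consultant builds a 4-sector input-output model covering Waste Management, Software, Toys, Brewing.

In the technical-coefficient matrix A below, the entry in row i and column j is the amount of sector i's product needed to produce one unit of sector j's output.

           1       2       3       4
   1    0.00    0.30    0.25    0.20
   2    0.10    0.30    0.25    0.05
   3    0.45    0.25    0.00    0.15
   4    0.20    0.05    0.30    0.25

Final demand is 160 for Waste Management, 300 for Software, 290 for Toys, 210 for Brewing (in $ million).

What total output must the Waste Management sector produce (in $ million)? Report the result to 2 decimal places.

I − A =
  [   1.00    -0.30    -0.25    -0.20]
  [  -0.10     0.70    -0.25    -0.05]
  [  -0.45    -0.25     1.00    -0.15]
  [  -0.20    -0.05    -0.30     0.75]
Compute the cofactors C_ij = (−1)^(i+j)·(3×3 minor ij) of I−A; the adjugate is their transpose:
adj(I−A) = Cᵀ =
  [ 0.438500   0.285250   0.235875   0.183125]
  [ 0.179125   0.546125   0.219750   0.128125]
  [ 0.278125   0.299750   0.468000   0.187750]
  [ 0.240125   0.232375   0.264750   0.488750]
det(I−A) = Σ_j (I−A)_1j·C_1j = (1.00)(0.438500) + (-0.30)(0.179125) + (-0.25)(0.278125) + (-0.20)(0.240125) = 0.26720625
(I − A)⁻¹ = adj(I−A) / det(I−A) ≈
  [   1.6411     1.0675     0.8827     0.6853]
  [   0.6704     2.0438     0.8224     0.4795]
  [   1.0409     1.1218     1.7515     0.7026]
  [   0.8987     0.8696     0.9908     1.8291]
x = (I − A)⁻¹ d = adj(I−A)·d / det(I−A), with det(I−A) = 0.26720625:
  x_1 = (0.438500·160 + 0.285250·300 + 0.235875·290 + 0.183125·210) / 0.26720625 = 262.595 / 0.26720625 ≈ 982.74
  x_2 = (0.179125·160 + 0.546125·300 + 0.219750·290 + 0.128125·210) / 0.26720625 = 283.13125 / 0.26720625 ≈ 1059.60
  x_3 = (0.278125·160 + 0.299750·300 + 0.468000·290 + 0.187750·210) / 0.26720625 = 309.5725 / 0.26720625 ≈ 1158.55
  x_4 = (0.240125·160 + 0.232375·300 + 0.264750·290 + 0.488750·210) / 0.26720625 = 287.5475 / 0.26720625 ≈ 1076.13

x_1 = 982.74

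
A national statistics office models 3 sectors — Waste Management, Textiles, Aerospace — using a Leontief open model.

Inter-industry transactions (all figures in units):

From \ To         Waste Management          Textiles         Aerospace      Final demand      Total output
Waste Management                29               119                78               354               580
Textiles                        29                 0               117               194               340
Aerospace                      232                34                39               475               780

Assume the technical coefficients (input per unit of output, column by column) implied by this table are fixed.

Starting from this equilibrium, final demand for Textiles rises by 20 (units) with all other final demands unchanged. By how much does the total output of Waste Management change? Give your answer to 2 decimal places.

Δx_1 = 8.46

Technical coefficients a_ij = z_ij / X_j:
  a_11 = 29/580 = 0.05, a_21 = 29/580 = 0.05, a_31 = 232/580 = 0.40
  a_12 = 119/340 = 0.35, a_22 = 0/340 = 0.00, a_32 = 34/340 = 0.10
  a_13 = 78/780 = 0.10, a_23 = 117/780 = 0.15, a_33 = 39/780 = 0.05
I − A =
  [   0.95    -0.35    -0.10]
  [  -0.05     1.00    -0.15]
  [  -0.40    -0.10     0.95]
Cofactors of I−A, C_ij = (−1)^(i+j)·(minor ij) (rows/columns in the sector order above):
  C_11 = (1.00)(0.95) − (-0.15)(-0.10) = 0.9350
  C_12 = −[(-0.05)(0.95) − (-0.15)(-0.40)] = 0.1075
  C_13 = (-0.05)(-0.10) − (1.00)(-0.40) = 0.4050
  C_21 = −[(-0.35)(0.95) − (-0.10)(-0.10)] = 0.3425
  C_22 = (0.95)(0.95) − (-0.10)(-0.40) = 0.8625
  C_23 = −[(0.95)(-0.10) − (-0.35)(-0.40)] = 0.2350
  C_31 = (-0.35)(-0.15) − (-0.10)(1.00) = 0.1525
  C_32 = −[(0.95)(-0.15) − (-0.10)(-0.05)] = 0.1475
  C_33 = (0.95)(1.00) − (-0.35)(-0.05) = 0.9325
det(I−A) = Σ_j (I−A)_1j·C_1j = (0.95)(0.9350) + (-0.35)(0.1075) + (-0.10)(0.4050) = 0.810125
adj(I−A) = Cᵀ =
  [ 0.9350   0.3425   0.1525]
  [ 0.1075   0.8625   0.1475]
  [ 0.4050   0.2350   0.9325]
(I − A)⁻¹ = adj(I−A) / det(I−A) ≈
  [   1.1541     0.4228     0.1882]
  [   0.1327     1.0647     0.1821]
  [   0.4999     0.2901     1.1511]
Δx = (I − A)⁻¹ Δd with Δd having +20 in the Textiles component and 0 elsewhere.
So Δx_1 = L_12 · (+20), where L_12 = adj(I−A)_12 / det(I−A) = 0.3425 / 0.810125.
Δx_1 = 0.3425 × (+20) / 0.810125 = 6.85 / 0.810125 ≈ 8.46.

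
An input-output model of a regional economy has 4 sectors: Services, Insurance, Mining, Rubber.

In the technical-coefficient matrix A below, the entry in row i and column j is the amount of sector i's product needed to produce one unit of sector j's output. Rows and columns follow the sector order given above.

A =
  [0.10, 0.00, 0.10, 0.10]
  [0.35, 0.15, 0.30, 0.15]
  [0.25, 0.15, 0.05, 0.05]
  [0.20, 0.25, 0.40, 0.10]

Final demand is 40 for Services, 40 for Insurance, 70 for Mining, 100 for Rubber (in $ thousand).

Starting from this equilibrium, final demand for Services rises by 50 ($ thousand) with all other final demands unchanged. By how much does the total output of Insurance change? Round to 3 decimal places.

Δx_2 = 40.780

I − A =
  [   0.90     0.00    -0.10    -0.10]
  [  -0.35     0.85    -0.30    -0.15]
  [  -0.25    -0.15     0.95    -0.05]
  [  -0.20    -0.25    -0.40     0.90]
Compute the cofactors C_ij = (−1)^(i+j)·(3×3 minor ij) of I−A; the adjugate is their transpose:
adj(I−A) = Cᵀ =
  [ 0.620875   0.044500   0.114250   0.082750]
  [ 0.406250   0.699000   0.339500   0.180500]
  [ 0.246500   0.136000   0.629000   0.085000]
  [ 0.360375   0.264500   0.399250   0.659750]
det(I−A) = Σ_j (I−A)_1j·C_1j = (0.90)(0.620875) + (0.00)(0.406250) + (-0.10)(0.246500) + (-0.10)(0.360375) = 0.4981
(I − A)⁻¹ = adj(I−A) / det(I−A) ≈
  [   1.2465     0.0893     0.2294     0.1661]
  [   0.8156     1.4033     0.6816     0.3624]
  [   0.4949     0.2730     1.2628     0.1706]
  [   0.7235     0.5310     0.8015     1.3245]
Δx = (I − A)⁻¹ Δd with Δd having +50 in the Services component and 0 elsewhere.
So Δx_2 = L_21 · (+50), where L_21 = adj(I−A)_21 / det(I−A) = 0.406250 / 0.4981.
Δx_2 = 0.406250 × (+50) / 0.4981 = 20.3125 / 0.4981 ≈ 40.780.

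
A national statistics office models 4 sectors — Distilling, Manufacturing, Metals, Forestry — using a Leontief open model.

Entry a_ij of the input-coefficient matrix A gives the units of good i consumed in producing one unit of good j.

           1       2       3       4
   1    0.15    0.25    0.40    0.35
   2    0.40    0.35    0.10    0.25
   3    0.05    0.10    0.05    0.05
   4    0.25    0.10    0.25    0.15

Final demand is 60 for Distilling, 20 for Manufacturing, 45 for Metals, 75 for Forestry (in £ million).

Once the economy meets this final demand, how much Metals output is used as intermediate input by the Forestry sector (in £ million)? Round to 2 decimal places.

z_34 = 13.28

I − A =
  [   0.85    -0.25    -0.40    -0.35]
  [  -0.40     0.65    -0.10    -0.25]
  [  -0.05    -0.10     0.95    -0.05]
  [  -0.25    -0.10    -0.25     0.85]
Compute the cofactors C_ij = (−1)^(i+j)·(3×3 minor ij) of I−A; the adjugate is their transpose:
adj(I−A) = Cᵀ =
  [ 0.477750   0.276750   0.308250   0.296250]
  [ 0.386000   0.566250   0.312625   0.343875]
  [ 0.076750   0.083250   0.276875   0.072375]
  [ 0.208500   0.172500   0.208875   0.391125]
det(I−A) = Σ_j (I−A)_1j·C_1j = (0.85)(0.477750) + (-0.25)(0.386000) + (-0.40)(0.076750) + (-0.35)(0.208500) = 0.2059125
(I − A)⁻¹ = adj(I−A) / det(I−A) ≈
  [   2.3202     1.3440     1.4970     1.4387]
  [   1.8746     2.7500     1.5182     1.6700]
  [   0.3727     0.4043     1.3446     0.3515]
  [   1.0126     0.8377     1.0144     1.8995]
First solve x = (I − A)⁻¹ d = adj(I−A)·d / det(I−A); in particular x_4 = (0.208500·60 + 0.172500·20 + 0.208875·45 + 0.391125·75) / 0.2059125 = 54.69375 / 0.2059125 ≈ 265.6165.
Intermediate flow from 3 to 4: z_34 = a_34 · x_4 = 0.05 × 54.69375 / 0.2059125 = 2.7346875 / 0.2059125 ≈ 13.28.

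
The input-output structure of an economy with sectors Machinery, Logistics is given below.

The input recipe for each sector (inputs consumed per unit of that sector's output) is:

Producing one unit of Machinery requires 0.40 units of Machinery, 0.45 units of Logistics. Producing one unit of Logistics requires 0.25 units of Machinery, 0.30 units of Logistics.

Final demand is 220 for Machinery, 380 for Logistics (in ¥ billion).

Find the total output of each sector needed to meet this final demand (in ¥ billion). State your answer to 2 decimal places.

I − A =
  [   0.60    -0.25]
  [  -0.45     0.70]
det(I−A) = (0.60)(0.70) − (-0.25)(-0.45) = 0.3075
adj(I−A) = [[0.70, 0.25], [0.45, 0.60]]
(I − A)⁻¹ = adj(I−A) / det(I−A) ≈
  [   2.2764     0.8130]
  [   1.4634     1.9512]
x = (I − A)⁻¹ d = adj(I−A)·d / det(I−A), with det(I−A) = 0.3075:
  x_1 = (0.70·220 + 0.25·380) / 0.3075 = 249.00 / 0.3075 ≈ 809.76
  x_2 = (0.45·220 + 0.60·380) / 0.3075 = 327.00 / 0.3075 ≈ 1063.41

x_1 = 809.76, x_2 = 1063.41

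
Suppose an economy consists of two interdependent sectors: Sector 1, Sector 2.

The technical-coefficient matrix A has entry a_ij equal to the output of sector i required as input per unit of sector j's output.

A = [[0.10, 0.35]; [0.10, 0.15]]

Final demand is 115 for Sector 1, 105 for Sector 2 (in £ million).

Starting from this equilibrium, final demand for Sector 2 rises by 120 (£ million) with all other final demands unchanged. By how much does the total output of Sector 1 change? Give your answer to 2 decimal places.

I − A =
  [   0.90    -0.35]
  [  -0.10     0.85]
det(I−A) = (0.90)(0.85) − (-0.35)(-0.10) = 0.7300
adj(I−A) = [[0.85, 0.35], [0.10, 0.90]]
(I − A)⁻¹ = adj(I−A) / det(I−A) ≈
  [   1.1644     0.4795]
  [   0.1370     1.2329]
Δx = (I − A)⁻¹ Δd with Δd having +120 in the Sector 2 component and 0 elsewhere.
So Δx_1 = L_12 · (+120), where L_12 = adj(I−A)_12 / det(I−A) = 0.35 / 0.7300.
Δx_1 = 0.35 × (+120) / 0.7300 = 42.00 / 0.7300 ≈ 57.53.

Δx_1 = 57.53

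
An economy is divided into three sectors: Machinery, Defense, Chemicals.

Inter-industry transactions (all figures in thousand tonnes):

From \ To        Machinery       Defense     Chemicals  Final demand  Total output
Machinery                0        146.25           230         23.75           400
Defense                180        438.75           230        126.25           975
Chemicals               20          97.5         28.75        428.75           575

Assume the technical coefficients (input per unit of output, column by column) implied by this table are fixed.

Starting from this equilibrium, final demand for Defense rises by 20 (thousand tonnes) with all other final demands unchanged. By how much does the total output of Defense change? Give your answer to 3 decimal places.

Technical coefficients a_ij = z_ij / X_j:
  a_11 = 0/400 = 0.00, a_21 = 180/400 = 0.45, a_31 = 20/400 = 0.05
  a_12 = 146.25/975 = 0.15, a_22 = 438.75/975 = 0.45, a_32 = 97.5/975 = 0.10
  a_13 = 230/575 = 0.40, a_23 = 230/575 = 0.40, a_33 = 28.75/575 = 0.05
I − A =
  [   1.00    -0.15    -0.40]
  [  -0.45     0.55    -0.40]
  [  -0.05    -0.10     0.95]
Cofactors of I−A, C_ij = (−1)^(i+j)·(minor ij) (rows/columns in the sector order above):
  C_11 = (0.55)(0.95) − (-0.40)(-0.10) = 0.4825
  C_12 = −[(-0.45)(0.95) − (-0.40)(-0.05)] = 0.4475
  C_13 = (-0.45)(-0.10) − (0.55)(-0.05) = 0.0725
  C_21 = −[(-0.15)(0.95) − (-0.40)(-0.10)] = 0.1825
  C_22 = (1.00)(0.95) − (-0.40)(-0.05) = 0.9300
  C_23 = −[(1.00)(-0.10) − (-0.15)(-0.05)] = 0.1075
  C_31 = (-0.15)(-0.40) − (-0.40)(0.55) = 0.2800
  C_32 = −[(1.00)(-0.40) − (-0.40)(-0.45)] = 0.5800
  C_33 = (1.00)(0.55) − (-0.15)(-0.45) = 0.4825
det(I−A) = Σ_j (I−A)_1j·C_1j = (1.00)(0.4825) + (-0.15)(0.4475) + (-0.40)(0.0725) = 0.386375
adj(I−A) = Cᵀ =
  [ 0.4825   0.1825   0.2800]
  [ 0.4475   0.9300   0.5800]
  [ 0.0725   0.1075   0.4825]
(I − A)⁻¹ = adj(I−A) / det(I−A) ≈
  [   1.2488     0.4723     0.7247]
  [   1.1582     2.4070     1.5011]
  [   0.1876     0.2782     1.2488]
Δx = (I − A)⁻¹ Δd with Δd having +20 in the Defense component and 0 elsewhere.
So Δx_2 = L_22 · (+20), where L_22 = adj(I−A)_22 / det(I−A) = 0.9300 / 0.386375.
Δx_2 = 0.9300 × (+20) / 0.386375 = 18.60 / 0.386375 ≈ 48.140.

Δx_2 = 48.140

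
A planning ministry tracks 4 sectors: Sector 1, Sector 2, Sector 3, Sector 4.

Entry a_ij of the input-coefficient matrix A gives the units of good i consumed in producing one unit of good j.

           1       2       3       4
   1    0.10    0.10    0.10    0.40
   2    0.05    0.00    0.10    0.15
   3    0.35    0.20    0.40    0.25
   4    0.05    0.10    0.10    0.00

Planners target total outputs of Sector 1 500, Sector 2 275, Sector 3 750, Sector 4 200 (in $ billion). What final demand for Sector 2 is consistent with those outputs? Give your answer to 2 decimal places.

d_2 = 145.00

I − A =
  [   0.90    -0.10    -0.10    -0.40]
  [  -0.05     1.00    -0.10    -0.15]
  [  -0.35    -0.20     0.60    -0.25]
  [  -0.05    -0.10    -0.10     1.00]
d = (I − A) x:
  d_1 = (+0.90)·500 + (-0.10)·275 + (-0.10)·750 + (-0.40)·200 = 267.50
  d_2 = (-0.05)·500 + (+1.00)·275 + (-0.10)·750 + (-0.15)·200 = 145.00
  d_3 = (-0.35)·500 + (-0.20)·275 + (+0.60)·750 + (-0.25)·200 = 170.00
  d_4 = (-0.05)·500 + (-0.10)·275 + (-0.10)·750 + (+1.00)·200 = 72.50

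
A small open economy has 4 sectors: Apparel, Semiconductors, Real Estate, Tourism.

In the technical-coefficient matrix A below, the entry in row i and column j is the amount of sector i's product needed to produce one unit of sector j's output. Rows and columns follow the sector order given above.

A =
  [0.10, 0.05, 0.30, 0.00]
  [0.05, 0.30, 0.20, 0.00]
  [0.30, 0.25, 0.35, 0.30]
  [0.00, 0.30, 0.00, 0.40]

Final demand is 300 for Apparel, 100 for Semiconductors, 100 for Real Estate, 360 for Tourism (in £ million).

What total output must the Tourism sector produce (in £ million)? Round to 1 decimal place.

x_4 = 849.8

I − A =
  [   0.90    -0.05    -0.30     0.00]
  [  -0.05     0.70    -0.20     0.00]
  [  -0.30    -0.25     0.65    -0.30]
  [   0.00    -0.30     0.00     0.60]
Compute the cofactors C_ij = (−1)^(i+j)·(3×3 minor ij) of I−A; the adjugate is their transpose:
adj(I−A) = Cᵀ =
  [ 0.225000   0.091500   0.132000   0.066000]
  [ 0.055500   0.297000   0.117000   0.058500]
  [ 0.138000   0.225000   0.376500   0.188250]
  [ 0.027750   0.148500   0.058500   0.293125]
det(I−A) = Σ_j (I−A)_1j·C_1j = (0.90)(0.225000) + (-0.05)(0.055500) + (-0.30)(0.138000) + (0.00)(0.027750) = 0.158325
(I − A)⁻¹ = adj(I−A) / det(I−A) ≈
  [   1.4211     0.5779     0.8337     0.4169]
  [   0.3505     1.8759     0.7390     0.3695]
  [   0.8716     1.4211     2.3780     1.1890]
  [   0.1753     0.9379     0.3695     1.8514]
x = (I − A)⁻¹ d = adj(I−A)·d / det(I−A), with det(I−A) = 0.158325:
  x_1 = (0.225000·300 + 0.091500·100 + 0.132000·100 + 0.066000·360) / 0.158325 = 113.61 / 0.158325 ≈ 717.6
  x_2 = (0.055500·300 + 0.297000·100 + 0.117000·100 + 0.058500·360) / 0.158325 = 79.11 / 0.158325 ≈ 499.7
  x_3 = (0.138000·300 + 0.225000·100 + 0.376500·100 + 0.188250·360) / 0.158325 = 169.32 / 0.158325 ≈ 1069.4
  x_4 = (0.027750·300 + 0.148500·100 + 0.058500·100 + 0.293125·360) / 0.158325 = 134.55 / 0.158325 ≈ 849.8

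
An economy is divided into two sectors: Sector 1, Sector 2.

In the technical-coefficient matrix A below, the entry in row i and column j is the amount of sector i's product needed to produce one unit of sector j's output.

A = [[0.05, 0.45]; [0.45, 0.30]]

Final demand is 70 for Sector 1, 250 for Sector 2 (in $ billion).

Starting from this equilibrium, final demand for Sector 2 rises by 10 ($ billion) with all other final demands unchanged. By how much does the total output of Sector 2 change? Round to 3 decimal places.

I − A =
  [   0.95    -0.45]
  [  -0.45     0.70]
det(I−A) = (0.95)(0.70) − (-0.45)(-0.45) = 0.4625
adj(I−A) = [[0.70, 0.45], [0.45, 0.95]]
(I − A)⁻¹ = adj(I−A) / det(I−A) ≈
  [   1.5135     0.9730]
  [   0.9730     2.0541]
Δx = (I − A)⁻¹ Δd with Δd having +10 in the Sector 2 component and 0 elsewhere.
So Δx_2 = L_22 · (+10), where L_22 = adj(I−A)_22 / det(I−A) = 0.95 / 0.4625.
Δx_2 = 0.95 × (+10) / 0.4625 = 9.50 / 0.4625 ≈ 20.541.

Δx_2 = 20.541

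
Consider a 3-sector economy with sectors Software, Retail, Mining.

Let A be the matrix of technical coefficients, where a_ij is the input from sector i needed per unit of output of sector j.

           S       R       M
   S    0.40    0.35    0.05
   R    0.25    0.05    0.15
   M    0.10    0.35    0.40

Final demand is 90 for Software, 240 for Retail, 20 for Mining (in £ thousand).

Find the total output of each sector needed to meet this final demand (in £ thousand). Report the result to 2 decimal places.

I − A =
  [   0.60    -0.35    -0.05]
  [  -0.25     0.95    -0.15]
  [  -0.10    -0.35     0.60]
Cofactors of I−A, C_ij = (−1)^(i+j)·(minor ij) (rows/columns in the sector order above):
  C_11 = (0.95)(0.60) − (-0.15)(-0.35) = 0.5175
  C_12 = −[(-0.25)(0.60) − (-0.15)(-0.10)] = 0.1650
  C_13 = (-0.25)(-0.35) − (0.95)(-0.10) = 0.1825
  C_21 = −[(-0.35)(0.60) − (-0.05)(-0.35)] = 0.2275
  C_22 = (0.60)(0.60) − (-0.05)(-0.10) = 0.3550
  C_23 = −[(0.60)(-0.35) − (-0.35)(-0.10)] = 0.2450
  C_31 = (-0.35)(-0.15) − (-0.05)(0.95) = 0.1000
  C_32 = −[(0.60)(-0.15) − (-0.05)(-0.25)] = 0.1025
  C_33 = (0.60)(0.95) − (-0.35)(-0.25) = 0.4825
det(I−A) = Σ_j (I−A)_1j·C_1j = (0.60)(0.5175) + (-0.35)(0.1650) + (-0.05)(0.1825) = 0.243625
adj(I−A) = Cᵀ =
  [ 0.5175   0.2275   0.1000]
  [ 0.1650   0.3550   0.1025]
  [ 0.1825   0.2450   0.4825]
(I − A)⁻¹ = adj(I−A) / det(I−A) ≈
  [   2.1242     0.9338     0.4105]
  [   0.6773     1.4572     0.4207]
  [   0.7491     1.0056     1.9805]
x = (I − A)⁻¹ d = adj(I−A)·d / det(I−A), with det(I−A) = 0.243625:
  x_S = (0.5175·90 + 0.2275·240 + 0.1000·20) / 0.243625 = 103.175 / 0.243625 ≈ 423.50
  x_R = (0.1650·90 + 0.3550·240 + 0.1025·20) / 0.243625 = 102.10 / 0.243625 ≈ 419.09
  x_M = (0.1825·90 + 0.2450·240 + 0.4825·20) / 0.243625 = 84.875 / 0.243625 ≈ 348.38

x_S = 423.50, x_R = 419.09, x_M = 348.38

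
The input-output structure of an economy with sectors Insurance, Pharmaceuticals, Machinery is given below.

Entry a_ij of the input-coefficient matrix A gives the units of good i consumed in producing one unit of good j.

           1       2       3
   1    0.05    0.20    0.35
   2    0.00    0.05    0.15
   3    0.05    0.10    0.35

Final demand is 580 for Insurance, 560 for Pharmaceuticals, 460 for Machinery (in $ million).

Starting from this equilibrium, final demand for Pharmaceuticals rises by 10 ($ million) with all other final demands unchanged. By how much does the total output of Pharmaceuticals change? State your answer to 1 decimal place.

Δx_2 = 10.8

I − A =
  [   0.95    -0.20    -0.35]
  [   0.00     0.95    -0.15]
  [  -0.05    -0.10     0.65]
Cofactors of I−A, C_ij = (−1)^(i+j)·(minor ij) (rows/columns in the sector order above):
  C_11 = (0.95)(0.65) − (-0.15)(-0.10) = 0.6025
  C_12 = −[(0.00)(0.65) − (-0.15)(-0.05)] = 0.0075
  C_13 = (0.00)(-0.10) − (0.95)(-0.05) = 0.0475
  C_21 = −[(-0.20)(0.65) − (-0.35)(-0.10)] = 0.1650
  C_22 = (0.95)(0.65) − (-0.35)(-0.05) = 0.6000
  C_23 = −[(0.95)(-0.10) − (-0.20)(-0.05)] = 0.1050
  C_31 = (-0.20)(-0.15) − (-0.35)(0.95) = 0.3625
  C_32 = −[(0.95)(-0.15) − (-0.35)(0.00)] = 0.1425
  C_33 = (0.95)(0.95) − (-0.20)(0.00) = 0.9025
det(I−A) = Σ_j (I−A)_1j·C_1j = (0.95)(0.6025) + (-0.20)(0.0075) + (-0.35)(0.0475) = 0.55425
adj(I−A) = Cᵀ =
  [ 0.6025   0.1650   0.3625]
  [ 0.0075   0.6000   0.1425]
  [ 0.0475   0.1050   0.9025]
(I − A)⁻¹ = adj(I−A) / det(I−A) ≈
  [   1.0871     0.2977     0.6540]
  [   0.0135     1.0825     0.2571]
  [   0.0857     0.1894     1.6283]
Δx = (I − A)⁻¹ Δd with Δd having +10 in the Pharmaceuticals component and 0 elsewhere.
So Δx_2 = L_22 · (+10), where L_22 = adj(I−A)_22 / det(I−A) = 0.6000 / 0.55425.
Δx_2 = 0.6000 × (+10) / 0.55425 = 6.00 / 0.55425 ≈ 10.8.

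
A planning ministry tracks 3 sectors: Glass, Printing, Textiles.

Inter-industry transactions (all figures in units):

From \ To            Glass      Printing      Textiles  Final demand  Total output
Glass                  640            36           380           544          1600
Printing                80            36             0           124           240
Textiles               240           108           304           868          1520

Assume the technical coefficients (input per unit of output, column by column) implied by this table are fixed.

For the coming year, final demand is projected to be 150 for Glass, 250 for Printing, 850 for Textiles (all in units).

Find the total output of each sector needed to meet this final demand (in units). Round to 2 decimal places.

x_G = 934.84, x_P = 349.11, x_T = 1434.16

Technical coefficients a_ij = z_ij / X_j:
  a_GG = 640/1600 = 0.40, a_PG = 80/1600 = 0.05, a_TG = 240/1600 = 0.15
  a_GP = 36/240 = 0.15, a_PP = 36/240 = 0.15, a_TP = 108/240 = 0.45
  a_GT = 380/1520 = 0.25, a_PT = 0/1520 = 0.00, a_TT = 304/1520 = 0.20
I − A =
  [   0.60    -0.15    -0.25]
  [  -0.05     0.85     0.00]
  [  -0.15    -0.45     0.80]
Cofactors of I−A, C_ij = (−1)^(i+j)·(minor ij) (rows/columns in the sector order above):
  C_11 = (0.85)(0.80) − (0.00)(-0.45) = 0.6800
  C_12 = −[(-0.05)(0.80) − (0.00)(-0.15)] = 0.0400
  C_13 = (-0.05)(-0.45) − (0.85)(-0.15) = 0.1500
  C_21 = −[(-0.15)(0.80) − (-0.25)(-0.45)] = 0.2325
  C_22 = (0.60)(0.80) − (-0.25)(-0.15) = 0.4425
  C_23 = −[(0.60)(-0.45) − (-0.15)(-0.15)] = 0.2925
  C_31 = (-0.15)(0.00) − (-0.25)(0.85) = 0.2125
  C_32 = −[(0.60)(0.00) − (-0.25)(-0.05)] = 0.0125
  C_33 = (0.60)(0.85) − (-0.15)(-0.05) = 0.5025
det(I−A) = Σ_j (I−A)_1j·C_1j = (0.60)(0.6800) + (-0.15)(0.0400) + (-0.25)(0.1500) = 0.3645
adj(I−A) = Cᵀ =
  [ 0.6800   0.2325   0.2125]
  [ 0.0400   0.4425   0.0125]
  [ 0.1500   0.2925   0.5025]
(I − A)⁻¹ = adj(I−A) / det(I−A) ≈
  [   1.8656     0.6379     0.5830]
  [   0.1097     1.2140     0.0343]
  [   0.4115     0.8025     1.3786]
x = (I − A)⁻¹ d = adj(I−A)·d / det(I−A), with det(I−A) = 0.3645:
  x_G = (0.6800·150 + 0.2325·250 + 0.2125·850) / 0.3645 = 340.75 / 0.3645 ≈ 934.84
  x_P = (0.0400·150 + 0.4425·250 + 0.0125·850) / 0.3645 = 127.25 / 0.3645 ≈ 349.11
  x_T = (0.1500·150 + 0.2925·250 + 0.5025·850) / 0.3645 = 522.75 / 0.3645 ≈ 1434.16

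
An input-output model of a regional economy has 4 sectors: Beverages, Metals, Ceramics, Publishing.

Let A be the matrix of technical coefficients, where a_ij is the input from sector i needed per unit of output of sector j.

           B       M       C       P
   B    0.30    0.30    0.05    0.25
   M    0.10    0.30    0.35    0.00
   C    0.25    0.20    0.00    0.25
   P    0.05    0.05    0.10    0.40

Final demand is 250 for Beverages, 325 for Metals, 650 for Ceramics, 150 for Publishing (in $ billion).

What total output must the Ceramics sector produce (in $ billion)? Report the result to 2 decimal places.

I − A =
  [   0.70    -0.30    -0.05    -0.25]
  [  -0.10     0.70    -0.35     0.00]
  [  -0.25    -0.20     1.00    -0.25]
  [  -0.05    -0.05    -0.10     0.60]
Compute the cofactors C_ij = (−1)^(i+j)·(3×3 minor ij) of I−A; the adjugate is their transpose:
adj(I−A) = Cᵀ =
  [ 0.356125   0.196625   0.105875   0.192500]
  [ 0.114375   0.375625   0.148125   0.109375]
  [ 0.127000   0.142125   0.266000   0.163750]
  [ 0.060375   0.071375   0.065500   0.375000]
det(I−A) = Σ_j (I−A)_1j·C_1j = (0.70)(0.356125) + (-0.30)(0.114375) + (-0.05)(0.127000) + (-0.25)(0.060375) = 0.19353125
(I − A)⁻¹ = adj(I−A) / det(I−A) ≈
  [   1.8401     1.0160     0.5471     0.9947]
  [   0.5910     1.9409     0.7654     0.5652]
  [   0.6562     0.7344     1.3745     0.8461]
  [   0.3120     0.3688     0.3384     1.9377]
x = (I − A)⁻¹ d = adj(I−A)·d / det(I−A), with det(I−A) = 0.19353125:
  x_B = (0.356125·250 + 0.196625·325 + 0.105875·650 + 0.192500·150) / 0.19353125 = 250.628125 / 0.19353125 ≈ 1295.03
  x_M = (0.114375·250 + 0.375625·325 + 0.148125·650 + 0.109375·150) / 0.19353125 = 263.359375 / 0.19353125 ≈ 1360.81
  x_C = (0.127000·250 + 0.142125·325 + 0.266000·650 + 0.163750·150) / 0.19353125 = 275.403125 / 0.19353125 ≈ 1423.04
  x_P = (0.060375·250 + 0.071375·325 + 0.065500·650 + 0.375000·150) / 0.19353125 = 137.115625 / 0.19353125 ≈ 708.49

x_C = 1423.04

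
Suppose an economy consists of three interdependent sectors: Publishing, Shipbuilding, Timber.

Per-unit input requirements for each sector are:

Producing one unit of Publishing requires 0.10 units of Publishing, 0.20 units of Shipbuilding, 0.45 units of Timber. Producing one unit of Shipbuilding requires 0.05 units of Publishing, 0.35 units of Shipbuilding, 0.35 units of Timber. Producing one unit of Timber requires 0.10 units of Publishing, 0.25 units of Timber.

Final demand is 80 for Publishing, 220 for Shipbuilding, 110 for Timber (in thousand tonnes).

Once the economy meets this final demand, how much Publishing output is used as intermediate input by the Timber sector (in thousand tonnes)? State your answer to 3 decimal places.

z_PT = 42.152

I − A =
  [   0.90    -0.05    -0.10]
  [  -0.20     0.65     0.00]
  [  -0.45    -0.35     0.75]
Cofactors of I−A, C_ij = (−1)^(i+j)·(minor ij) (rows/columns in the sector order above):
  C_11 = (0.65)(0.75) − (0.00)(-0.35) = 0.4875
  C_12 = −[(-0.20)(0.75) − (0.00)(-0.45)] = 0.1500
  C_13 = (-0.20)(-0.35) − (0.65)(-0.45) = 0.3625
  C_21 = −[(-0.05)(0.75) − (-0.10)(-0.35)] = 0.0725
  C_22 = (0.90)(0.75) − (-0.10)(-0.45) = 0.6300
  C_23 = −[(0.90)(-0.35) − (-0.05)(-0.45)] = 0.3375
  C_31 = (-0.05)(0.00) − (-0.10)(0.65) = 0.0650
  C_32 = −[(0.90)(0.00) − (-0.10)(-0.20)] = 0.0200
  C_33 = (0.90)(0.65) − (-0.05)(-0.20) = 0.5750
det(I−A) = Σ_j (I−A)_1j·C_1j = (0.90)(0.4875) + (-0.05)(0.1500) + (-0.10)(0.3625) = 0.3950
adj(I−A) = Cᵀ =
  [ 0.4875   0.0725   0.0650]
  [ 0.1500   0.6300   0.0200]
  [ 0.3625   0.3375   0.5750]
(I − A)⁻¹ = adj(I−A) / det(I−A) ≈
  [   1.2342     0.1835     0.1646]
  [   0.3797     1.5949     0.0506]
  [   0.9177     0.8544     1.4557]
First solve x = (I − A)⁻¹ d = adj(I−A)·d / det(I−A); in particular x_T = (0.3625·80 + 0.3375·220 + 0.5750·110) / 0.3950 = 166.50 / 0.3950 ≈ 421.51899.
Intermediate flow from P to T: z_PT = a_PT · x_T = 0.10 × 166.50 / 0.3950 = 16.65 / 0.3950 ≈ 42.152.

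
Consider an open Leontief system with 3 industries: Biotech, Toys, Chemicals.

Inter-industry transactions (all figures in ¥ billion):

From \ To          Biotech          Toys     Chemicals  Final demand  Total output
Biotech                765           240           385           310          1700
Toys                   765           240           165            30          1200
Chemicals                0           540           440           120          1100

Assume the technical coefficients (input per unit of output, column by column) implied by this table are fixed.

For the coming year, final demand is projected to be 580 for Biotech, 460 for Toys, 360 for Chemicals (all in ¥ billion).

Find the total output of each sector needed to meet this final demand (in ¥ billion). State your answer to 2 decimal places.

x_1 = 4691.18, x_2 = 3870.59, x_3 = 3502.94

Technical coefficients a_ij = z_ij / X_j:
  a_11 = 765/1700 = 0.45, a_21 = 765/1700 = 0.45, a_31 = 0/1700 = 0.00
  a_12 = 240/1200 = 0.20, a_22 = 240/1200 = 0.20, a_32 = 540/1200 = 0.45
  a_13 = 385/1100 = 0.35, a_23 = 165/1100 = 0.15, a_33 = 440/1100 = 0.40
I − A =
  [   0.55    -0.20    -0.35]
  [  -0.45     0.80    -0.15]
  [   0.00    -0.45     0.60]
Cofactors of I−A, C_ij = (−1)^(i+j)·(minor ij) (rows/columns in the sector order above):
  C_11 = (0.80)(0.60) − (-0.15)(-0.45) = 0.4125
  C_12 = −[(-0.45)(0.60) − (-0.15)(0.00)] = 0.2700
  C_13 = (-0.45)(-0.45) − (0.80)(0.00) = 0.2025
  C_21 = −[(-0.20)(0.60) − (-0.35)(-0.45)] = 0.2775
  C_22 = (0.55)(0.60) − (-0.35)(0.00) = 0.3300
  C_23 = −[(0.55)(-0.45) − (-0.20)(0.00)] = 0.2475
  C_31 = (-0.20)(-0.15) − (-0.35)(0.80) = 0.3100
  C_32 = −[(0.55)(-0.15) − (-0.35)(-0.45)] = 0.2400
  C_33 = (0.55)(0.80) − (-0.20)(-0.45) = 0.3500
det(I−A) = Σ_j (I−A)_1j·C_1j = (0.55)(0.4125) + (-0.20)(0.2700) + (-0.35)(0.2025) = 0.1020
adj(I−A) = Cᵀ =
  [ 0.4125   0.2775   0.3100]
  [ 0.2700   0.3300   0.2400]
  [ 0.2025   0.2475   0.3500]
(I − A)⁻¹ = adj(I−A) / det(I−A) ≈
  [   4.0441     2.7206     3.0392]
  [   2.6471     3.2353     2.3529]
  [   1.9853     2.4265     3.4314]
x = (I − A)⁻¹ d = adj(I−A)·d / det(I−A), with det(I−A) = 0.1020:
  x_1 = (0.4125·580 + 0.2775·460 + 0.3100·360) / 0.1020 = 478.50 / 0.1020 ≈ 4691.18
  x_2 = (0.2700·580 + 0.3300·460 + 0.2400·360) / 0.1020 = 394.80 / 0.1020 ≈ 3870.59
  x_3 = (0.2025·580 + 0.2475·460 + 0.3500·360) / 0.1020 = 357.30 / 0.1020 ≈ 3502.94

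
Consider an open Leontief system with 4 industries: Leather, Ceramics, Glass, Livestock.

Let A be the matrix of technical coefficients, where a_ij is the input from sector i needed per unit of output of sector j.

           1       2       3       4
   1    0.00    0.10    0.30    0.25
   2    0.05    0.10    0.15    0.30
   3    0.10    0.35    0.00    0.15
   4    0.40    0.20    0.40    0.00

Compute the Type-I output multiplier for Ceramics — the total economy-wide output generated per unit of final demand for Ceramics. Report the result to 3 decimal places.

m_2 = 3.662

I − A =
  [   1.00    -0.10    -0.30    -0.25]
  [  -0.05     0.90    -0.15    -0.30]
  [  -0.10    -0.35     1.00    -0.15]
  [  -0.40    -0.20    -0.40     1.00]
Compute the cofactors C_ij = (−1)^(i+j)·(3×3 minor ij) of I−A; the adjugate is their transpose:
adj(I−A) = Cᵀ =
  [ 0.687000   0.293000   0.376500   0.316125]
  [ 0.203000   0.782000   0.311000   0.332000]
  [ 0.199000   0.366000   0.730500   0.269125]
  [ 0.395000   0.420000   0.505000   0.808750]
det(I−A) = Σ_j (I−A)_1j·C_1j = (1.00)(0.687000) + (-0.10)(0.203000) + (-0.30)(0.199000) + (-0.25)(0.395000) = 0.50825
(I − A)⁻¹ = adj(I−A) / det(I−A) ≈
  [   1.3517     0.5765     0.7408     0.6220]
  [   0.3994     1.5386     0.6119     0.6532]
  [   0.3915     0.7201     1.4373     0.5295]
  [   0.7772     0.8264     0.9936     1.5912]
The output multiplier for sector j is the column-j sum of the Leontief inverse (I − A)⁻¹ = adj(I−A) / det(I−A).
Column 2 of adj(I−A): (0.293000, 0.782000, 0.366000, 0.420000); det(I−A) = 0.50825.
m_2 = (0.293000 + 0.782000 + 0.366000 + 0.420000) / 0.50825 = 1.861 / 0.50825 ≈ 3.662.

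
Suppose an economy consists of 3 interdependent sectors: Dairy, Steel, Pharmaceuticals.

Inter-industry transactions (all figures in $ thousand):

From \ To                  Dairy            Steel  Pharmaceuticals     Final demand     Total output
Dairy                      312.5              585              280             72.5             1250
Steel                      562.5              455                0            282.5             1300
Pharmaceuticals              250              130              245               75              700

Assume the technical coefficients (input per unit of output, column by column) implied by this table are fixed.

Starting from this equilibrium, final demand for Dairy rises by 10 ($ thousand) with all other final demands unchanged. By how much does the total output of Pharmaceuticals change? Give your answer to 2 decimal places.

Δx_P = 15.18

Technical coefficients a_ij = z_ij / X_j:
  a_DD = 312.5/1250 = 0.25, a_SD = 562.5/1250 = 0.45, a_PD = 250/1250 = 0.20
  a_DS = 585/1300 = 0.45, a_SS = 455/1300 = 0.35, a_PS = 130/1300 = 0.10
  a_DP = 280/700 = 0.40, a_SP = 0/700 = 0.00, a_PP = 245/700 = 0.35
I − A =
  [   0.75    -0.45    -0.40]
  [  -0.45     0.65     0.00]
  [  -0.20    -0.10     0.65]
Cofactors of I−A, C_ij = (−1)^(i+j)·(minor ij) (rows/columns in the sector order above):
  C_11 = (0.65)(0.65) − (0.00)(-0.10) = 0.4225
  C_12 = −[(-0.45)(0.65) − (0.00)(-0.20)] = 0.2925
  C_13 = (-0.45)(-0.10) − (0.65)(-0.20) = 0.1750
  C_21 = −[(-0.45)(0.65) − (-0.40)(-0.10)] = 0.3325
  C_22 = (0.75)(0.65) − (-0.40)(-0.20) = 0.4075
  C_23 = −[(0.75)(-0.10) − (-0.45)(-0.20)] = 0.1650
  C_31 = (-0.45)(0.00) − (-0.40)(0.65) = 0.2600
  C_32 = −[(0.75)(0.00) − (-0.40)(-0.45)] = 0.1800
  C_33 = (0.75)(0.65) − (-0.45)(-0.45) = 0.2850
det(I−A) = Σ_j (I−A)_1j·C_1j = (0.75)(0.4225) + (-0.45)(0.2925) + (-0.40)(0.1750) = 0.11525
adj(I−A) = Cᵀ =
  [ 0.4225   0.3325   0.2600]
  [ 0.2925   0.4075   0.1800]
  [ 0.1750   0.1650   0.2850]
(I − A)⁻¹ = adj(I−A) / det(I−A) ≈
  [   3.6659     2.8850     2.2560]
  [   2.5380     3.5358     1.5618]
  [   1.5184     1.4317     2.4729]
Δx = (I − A)⁻¹ Δd with Δd having +10 in the Dairy component and 0 elsewhere.
So Δx_P = L_PD · (+10), where L_PD = adj(I−A)_PD / det(I−A) = 0.1750 / 0.11525.
Δx_P = 0.1750 × (+10) / 0.11525 = 1.75 / 0.11525 ≈ 15.18.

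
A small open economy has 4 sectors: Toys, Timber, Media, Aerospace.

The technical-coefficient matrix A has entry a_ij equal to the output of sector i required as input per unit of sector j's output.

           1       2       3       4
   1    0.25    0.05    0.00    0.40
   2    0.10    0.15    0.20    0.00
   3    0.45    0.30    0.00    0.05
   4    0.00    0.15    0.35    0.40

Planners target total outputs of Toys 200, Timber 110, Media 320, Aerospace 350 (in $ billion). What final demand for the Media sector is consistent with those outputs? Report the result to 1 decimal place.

d_3 = 179.5

I − A =
  [   0.75    -0.05     0.00    -0.40]
  [  -0.10     0.85    -0.20     0.00]
  [  -0.45    -0.30     1.00    -0.05]
  [   0.00    -0.15    -0.35     0.60]
d = (I − A) x:
  d_1 = (+0.75)·200 + (-0.05)·110 + (+0.00)·320 + (-0.40)·350 = 4.5
  d_2 = (-0.10)·200 + (+0.85)·110 + (-0.20)·320 + (+0.00)·350 = 9.5
  d_3 = (-0.45)·200 + (-0.30)·110 + (+1.00)·320 + (-0.05)·350 = 179.5
  d_4 = (+0.00)·200 + (-0.15)·110 + (-0.35)·320 + (+0.60)·350 = 81.5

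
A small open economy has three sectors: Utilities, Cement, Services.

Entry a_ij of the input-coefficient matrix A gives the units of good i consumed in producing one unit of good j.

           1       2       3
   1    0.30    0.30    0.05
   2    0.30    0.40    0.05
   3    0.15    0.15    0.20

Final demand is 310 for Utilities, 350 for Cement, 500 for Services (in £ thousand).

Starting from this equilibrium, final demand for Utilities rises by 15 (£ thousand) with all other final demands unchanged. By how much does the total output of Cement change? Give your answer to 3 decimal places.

Δx_2 = 14.865

I − A =
  [   0.70    -0.30    -0.05]
  [  -0.30     0.60    -0.05]
  [  -0.15    -0.15     0.80]
Cofactors of I−A, C_ij = (−1)^(i+j)·(minor ij) (rows/columns in the sector order above):
  C_11 = (0.60)(0.80) − (-0.05)(-0.15) = 0.4725
  C_12 = −[(-0.30)(0.80) − (-0.05)(-0.15)] = 0.2475
  C_13 = (-0.30)(-0.15) − (0.60)(-0.15) = 0.1350
  C_21 = −[(-0.30)(0.80) − (-0.05)(-0.15)] = 0.2475
  C_22 = (0.70)(0.80) − (-0.05)(-0.15) = 0.5525
  C_23 = −[(0.70)(-0.15) − (-0.30)(-0.15)] = 0.1500
  C_31 = (-0.30)(-0.05) − (-0.05)(0.60) = 0.0450
  C_32 = −[(0.70)(-0.05) − (-0.05)(-0.30)] = 0.0500
  C_33 = (0.70)(0.60) − (-0.30)(-0.30) = 0.3300
det(I−A) = Σ_j (I−A)_1j·C_1j = (0.70)(0.4725) + (-0.30)(0.2475) + (-0.05)(0.1350) = 0.24975
adj(I−A) = Cᵀ =
  [ 0.4725   0.2475   0.0450]
  [ 0.2475   0.5525   0.0500]
  [ 0.1350   0.1500   0.3300]
(I − A)⁻¹ = adj(I−A) / det(I−A) ≈
  [   1.8919     0.9910     0.1802]
  [   0.9910     2.2122     0.2002]
  [   0.5405     0.6006     1.3213]
Δx = (I − A)⁻¹ Δd with Δd having +15 in the Utilities component and 0 elsewhere.
So Δx_2 = L_21 · (+15), where L_21 = adj(I−A)_21 / det(I−A) = 0.2475 / 0.24975.
Δx_2 = 0.2475 × (+15) / 0.24975 = 3.7125 / 0.24975 ≈ 14.865.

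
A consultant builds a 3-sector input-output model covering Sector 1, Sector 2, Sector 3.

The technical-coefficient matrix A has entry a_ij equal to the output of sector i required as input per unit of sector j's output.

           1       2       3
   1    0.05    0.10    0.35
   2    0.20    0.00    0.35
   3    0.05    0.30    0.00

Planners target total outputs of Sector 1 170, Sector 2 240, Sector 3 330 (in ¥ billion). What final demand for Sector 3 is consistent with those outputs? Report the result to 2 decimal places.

I − A =
  [   0.95    -0.10    -0.35]
  [  -0.20     1.00    -0.35]
  [  -0.05    -0.30     1.00]
d = (I − A) x:
  d_1 = (+0.95)·170 + (-0.10)·240 + (-0.35)·330 = 22.00
  d_2 = (-0.20)·170 + (+1.00)·240 + (-0.35)·330 = 90.50
  d_3 = (-0.05)·170 + (-0.30)·240 + (+1.00)·330 = 249.50

d_3 = 249.50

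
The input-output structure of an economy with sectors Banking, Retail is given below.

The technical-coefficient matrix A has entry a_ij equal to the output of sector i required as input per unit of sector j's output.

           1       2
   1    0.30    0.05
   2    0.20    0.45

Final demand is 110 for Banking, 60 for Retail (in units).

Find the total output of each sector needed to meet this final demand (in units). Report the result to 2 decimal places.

x_1 = 169.33, x_2 = 170.67

I − A =
  [   0.70    -0.05]
  [  -0.20     0.55]
det(I−A) = (0.70)(0.55) − (-0.05)(-0.20) = 0.3750
adj(I−A) = [[0.55, 0.05], [0.20, 0.70]]
(I − A)⁻¹ = adj(I−A) / det(I−A) ≈
  [   1.4667     0.1333]
  [   0.5333     1.8667]
x = (I − A)⁻¹ d = adj(I−A)·d / det(I−A), with det(I−A) = 0.3750:
  x_1 = (0.55·110 + 0.05·60) / 0.3750 = 63.50 / 0.3750 ≈ 169.33
  x_2 = (0.20·110 + 0.70·60) / 0.3750 = 64.00 / 0.3750 ≈ 170.67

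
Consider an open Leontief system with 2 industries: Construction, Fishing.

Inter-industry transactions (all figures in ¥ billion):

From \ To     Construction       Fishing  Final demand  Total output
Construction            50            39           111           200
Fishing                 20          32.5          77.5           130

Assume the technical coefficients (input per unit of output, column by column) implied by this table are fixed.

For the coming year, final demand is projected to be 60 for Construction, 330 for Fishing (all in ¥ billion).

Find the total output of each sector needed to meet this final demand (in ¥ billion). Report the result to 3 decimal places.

Technical coefficients a_ij = z_ij / X_j:
  a_CC = 50/200 = 0.25, a_FC = 20/200 = 0.10
  a_CF = 39/130 = 0.30, a_FF = 32.5/130 = 0.25
I − A =
  [   0.75    -0.30]
  [  -0.10     0.75]
det(I−A) = (0.75)(0.75) − (-0.30)(-0.10) = 0.5325
adj(I−A) = [[0.75, 0.30], [0.10, 0.75]]
(I − A)⁻¹ = adj(I−A) / det(I−A) ≈
  [   1.4085     0.5634]
  [   0.1878     1.4085]
x = (I − A)⁻¹ d = adj(I−A)·d / det(I−A), with det(I−A) = 0.5325:
  x_C = (0.75·60 + 0.30·330) / 0.5325 = 144.00 / 0.5325 ≈ 270.423
  x_F = (0.10·60 + 0.75·330) / 0.5325 = 253.50 / 0.5325 ≈ 476.056

x_C = 270.423, x_F = 476.056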